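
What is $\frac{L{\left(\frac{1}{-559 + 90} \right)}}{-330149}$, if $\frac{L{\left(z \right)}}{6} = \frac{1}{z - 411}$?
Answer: $\frac{1407}{31819760620} \approx 4.4218 \cdot 10^{-8}$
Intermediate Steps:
$L{\left(z \right)} = \frac{6}{-411 + z}$ ($L{\left(z \right)} = \frac{6}{z - 411} = \frac{6}{-411 + z}$)
$\frac{L{\left(\frac{1}{-559 + 90} \right)}}{-330149} = \frac{6 \frac{1}{-411 + \frac{1}{-559 + 90}}}{-330149} = \frac{6}{-411 + \frac{1}{-469}} \left(- \frac{1}{330149}\right) = \frac{6}{-411 - \frac{1}{469}} \left(- \frac{1}{330149}\right) = \frac{6}{- \frac{192760}{469}} \left(- \frac{1}{330149}\right) = 6 \left(- \frac{469}{192760}\right) \left(- \frac{1}{330149}\right) = \left(- \frac{1407}{96380}\right) \left(- \frac{1}{330149}\right) = \frac{1407}{31819760620}$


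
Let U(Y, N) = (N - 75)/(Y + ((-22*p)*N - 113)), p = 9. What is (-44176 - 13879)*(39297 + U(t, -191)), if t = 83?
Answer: -43104524586175/18894 ≈ -2.2814e+9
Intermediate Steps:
U(Y, N) = (-75 + N)/(-113 + Y - 198*N) (U(Y, N) = (N - 75)/(Y + ((-22*9)*N - 113)) = (-75 + N)/(Y + (-198*N - 113)) = (-75 + N)/(Y + (-113 - 198*N)) = (-75 + N)/(-113 + Y - 198*N))
(-44176 - 13879)*(39297 + U(t, -191)) = (-44176 - 13879)*(39297 + (75 - 1*(-191))/(113 - 1*83 + 198*(-191))) = -58055*(39297 + (75 + 191)/(113 - 83 - 37818)) = -58055*(39297 + 266/(-37788)) = -58055*(39297 - 1/37788*266) = -58055*(39297 - 133/18894) = -58055*742477385/18894 = -43104524586175/18894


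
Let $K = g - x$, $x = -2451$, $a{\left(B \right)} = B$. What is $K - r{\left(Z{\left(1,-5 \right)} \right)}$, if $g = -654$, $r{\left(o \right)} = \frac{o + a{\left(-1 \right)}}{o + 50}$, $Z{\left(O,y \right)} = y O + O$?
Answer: $\frac{82667}{46} \approx 1797.1$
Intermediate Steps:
$Z{\left(O,y \right)} = O + O y$ ($Z{\left(O,y \right)} = O y + O = O + O y$)
$r{\left(o \right)} = \frac{-1 + o}{50 + o}$ ($r{\left(o \right)} = \frac{o - 1}{o + 50} = \frac{-1 + o}{50 + o}$)
$K = 1797$ ($K = -654 - -2451 = -654 + 2451 = 1797$)
$K - r{\left(Z{\left(1,-5 \right)} \right)} = 1797 - \frac{-1 + 1 \left(1 - 5\right)}{50 + 1 \left(1 - 5\right)} = 1797 - \frac{-1 + 1 \left(-4\right)}{50 + 1 \left(-4\right)} = 1797 - \frac{-1 - 4}{50 - 4} = 1797 - \frac{1}{46} \left(-5\right) = 1797 - - \frac{5}{46} = 1797 + \frac{5}{46} = \frac{82667}{46}$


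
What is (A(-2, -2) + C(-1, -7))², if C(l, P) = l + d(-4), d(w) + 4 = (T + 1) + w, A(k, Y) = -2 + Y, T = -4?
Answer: 256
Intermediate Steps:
d(w) = -7 + w (d(w) = -4 + ((-4 + 1) + w) = -4 + (-3 + w) = -7 + w)
C(l, P) = -11 + l (C(l, P) = l + (-7 - 4) = l - 11 = -11 + l)
(A(-2, -2) + C(-1, -7))² = ((-2 - 2) + (-11 - 1))² = (-4 - 12)² = (-16)² = 256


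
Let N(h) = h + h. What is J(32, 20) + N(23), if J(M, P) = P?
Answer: 66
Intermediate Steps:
N(h) = 2*h
J(32, 20) + N(23) = 20 + 2*23 = 20 + 46 = 66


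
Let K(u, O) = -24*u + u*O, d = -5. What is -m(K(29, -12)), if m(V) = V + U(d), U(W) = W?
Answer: 1049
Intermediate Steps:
K(u, O) = -24*u + O*u
m(V) = -5 + V (m(V) = V - 5 = -5 + V)
-m(K(29, -12)) = -(-5 + 29*(-24 - 12)) = -(-5 + 29*(-36)) = -(-5 - 1044) = -1*(-1049) = 1049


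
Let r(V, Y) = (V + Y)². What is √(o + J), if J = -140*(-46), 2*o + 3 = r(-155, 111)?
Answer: √29626/2 ≈ 86.061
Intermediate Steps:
o = 1933/2 (o = -3/2 + (-155 + 111)²/2 = -3/2 + (½)*(-44)² = -3/2 + (½)*1936 = -3/2 + 968 = 1933/2 ≈ 966.50)
J = 6440
√(o + J) = √(1933/2 + 6440) = √(14813/2) = √29626/2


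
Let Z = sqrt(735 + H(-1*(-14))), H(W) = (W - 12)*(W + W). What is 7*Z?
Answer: 7*sqrt(791) ≈ 196.87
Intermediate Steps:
H(W) = 2*W*(-12 + W) (H(W) = (-12 + W)*(2*W) = 2*W*(-12 + W))
Z = sqrt(791) (Z = sqrt(735 + 2*(-1*(-14))*(-12 - 1*(-14))) = sqrt(735 + 2*14*(-12 + 14)) = sqrt(735 + 2*14*2) = sqrt(735 + 56) = sqrt(791) ≈ 28.125)
7*Z = 7*sqrt(791)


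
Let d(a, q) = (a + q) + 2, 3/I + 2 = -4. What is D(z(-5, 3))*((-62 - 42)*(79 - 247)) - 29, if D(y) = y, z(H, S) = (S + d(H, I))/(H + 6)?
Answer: -8765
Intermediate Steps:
I = -½ (I = 3/(-2 - 4) = 3/(-6) = 3*(-⅙) = -½ ≈ -0.50000)
d(a, q) = 2 + a + q
z(H, S) = (3/2 + H + S)/(6 + H) (z(H, S) = (S + (2 + H - ½))/(H + 6) = (S + (3/2 + H))/(6 + H) = (3/2 + H + S)/(6 + H))
D(z(-5, 3))*((-62 - 42)*(79 - 247)) - 29 = ((3/2 - 5 + 3)/(6 - 5))*((-62 - 42)*(79 - 247)) - 29 = (-½/1)*(-104*(-168)) - 29 = (1*(-½))*17472 - 29 = -½*17472 - 29 = -8736 - 29 = -8765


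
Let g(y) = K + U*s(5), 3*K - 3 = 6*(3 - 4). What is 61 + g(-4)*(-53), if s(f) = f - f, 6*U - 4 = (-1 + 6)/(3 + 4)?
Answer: 114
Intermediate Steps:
U = 11/14 (U = 2/3 + ((-1 + 6)/(3 + 4))/6 = 2/3 + (5/7)/6 = 2/3 + (5*(1/7))/6 = 2/3 + (1/6)*(5/7) = 2/3 + 5/42 = 11/14 ≈ 0.78571)
s(f) = 0
K = -1 (K = 1 + (6*(3 - 4))/3 = 1 + (6*(-1))/3 = 1 + (1/3)*(-6) = 1 - 2 = -1)
g(y) = -1 (g(y) = -1 + (11/14)*0 = -1 + 0 = -1)
61 + g(-4)*(-53) = 61 - 1*(-53) = 61 + 53 = 114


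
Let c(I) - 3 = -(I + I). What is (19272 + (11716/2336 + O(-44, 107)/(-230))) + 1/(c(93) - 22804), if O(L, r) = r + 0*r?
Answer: 29759271515397/1543806920 ≈ 19277.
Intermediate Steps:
O(L, r) = r (O(L, r) = r + 0 = r)
c(I) = 3 - 2*I (c(I) = 3 - (I + I) = 3 - 2*I)
(19272 + (11716/2336 + O(-44, 107)/(-230))) + 1/(c(93) - 22804) = (19272 + (11716/2336 + 107/(-230))) + 1/((3 - 2*93) - 22804) = (19272 + (11716*(1/2336) + 107*(-1/230))) + 1/((3 - 186) - 22804) = (19272 + (2929/584 - 107/230)) + 1/(-183 - 22804) = (19272 + 305591/67160) + 1/(-22987) = 1294613111/67160 - 1/22987 = 29759271515397/1543806920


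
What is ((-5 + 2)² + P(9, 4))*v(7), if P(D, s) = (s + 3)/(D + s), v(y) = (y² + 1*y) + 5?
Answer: 7564/13 ≈ 581.85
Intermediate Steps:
v(y) = 5 + y + y² (v(y) = (y² + y) + 5 = (y + y²) + 5 = 5 + y + y²)
P(D, s) = (3 + s)/(D + s)
((-5 + 2)² + P(9, 4))*v(7) = ((-5 + 2)² + (3 + 4)/(9 + 4))*(5 + 7 + 7²) = ((-3)² + 7/13)*(5 + 7 + 49) = (9 + (1/13)*7)*61 = (9 + 7/13)*61 = (124/13)*61 = 7564/13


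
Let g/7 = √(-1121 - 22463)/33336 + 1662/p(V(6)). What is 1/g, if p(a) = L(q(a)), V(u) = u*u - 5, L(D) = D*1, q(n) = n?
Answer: 1789244578116/671486179854623 - 4004487*I*√1474/671486179854623 ≈ 0.0026646 - 2.2896e-7*I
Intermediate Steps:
L(D) = D
V(u) = -5 + u² (V(u) = u² - 5 = -5 + u²)
p(a) = a
g = 11634/31 + 7*I*√1474/8334 (g = 7*(√(-1121 - 22463)/33336 + 1662/(-5 + 6²)) = 7*(√(-23584)*(1/33336) + 1662/(-5 + 36)) = 7*((4*I*√1474)*(1/33336) + 1662/31) = 7*(I*√1474/8334 + 1662*(1/31)) = 7*(I*√1474/8334 + 1662/31) = 7*(1662/31 + I*√1474/8334) = 11634/31 + 7*I*√1474/8334 ≈ 375.29 + 0.032247*I)
1/g = 1/(11634/31 + 7*I*√1474/8334)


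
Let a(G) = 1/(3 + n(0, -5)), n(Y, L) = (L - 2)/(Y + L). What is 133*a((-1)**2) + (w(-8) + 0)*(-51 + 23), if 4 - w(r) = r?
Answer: -6727/22 ≈ -305.77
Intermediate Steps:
w(r) = 4 - r
n(Y, L) = (-2 + L)/(L + Y)
a(G) = 5/22 (a(G) = 1/(3 + (-2 - 5)/(-5 + 0)) = 1/(3 - 7/(-5)) = 1/(3 - 1/5*(-7)) = 1/(3 + 7/5) = 1/(22/5) = 5/22)
133*a((-1)**2) + (w(-8) + 0)*(-51 + 23) = 133*(5/22) + ((4 - 1*(-8)) + 0)*(-51 + 23) = 665/22 + ((4 + 8) + 0)*(-28) = 665/22 + (12 + 0)*(-28) = 665/22 + 12*(-28) = 665/22 - 336 = -6727/22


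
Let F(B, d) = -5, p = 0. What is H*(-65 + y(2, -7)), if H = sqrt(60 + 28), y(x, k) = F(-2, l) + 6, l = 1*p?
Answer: -128*sqrt(22) ≈ -600.37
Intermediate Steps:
l = 0 (l = 1*0 = 0)
y(x, k) = 1 (y(x, k) = -5 + 6 = 1)
H = 2*sqrt(22) (H = sqrt(88) = 2*sqrt(22) ≈ 9.3808)
H*(-65 + y(2, -7)) = (2*sqrt(22))*(-65 + 1) = (2*sqrt(22))*(-64) = -128*sqrt(22)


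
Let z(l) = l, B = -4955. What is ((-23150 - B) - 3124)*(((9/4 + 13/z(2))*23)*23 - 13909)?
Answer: 791382599/4 ≈ 1.9785e+8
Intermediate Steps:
((-23150 - B) - 3124)*(((9/4 + 13/z(2))*23)*23 - 13909) = ((-23150 - 1*(-4955)) - 3124)*(((9/4 + 13/2)*23)*23 - 13909) = ((-23150 + 4955) - 3124)*(((9*(¼) + 13*(½))*23)*23 - 13909) = (-18195 - 3124)*(((9/4 + 13/2)*23)*23 - 13909) = -21319*(((35/4)*23)*23 - 13909) = -21319*((805/4)*23 - 13909) = -21319*(18515/4 - 13909) = -21319*(-37121/4) = 791382599/4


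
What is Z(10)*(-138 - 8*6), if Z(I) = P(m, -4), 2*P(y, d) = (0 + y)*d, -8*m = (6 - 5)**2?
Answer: -93/2 ≈ -46.500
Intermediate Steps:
m = -1/8 (m = -(6 - 5)**2/8 = -1/8*1**2 = -1/8*1 = -1/8 ≈ -0.12500)
P(y, d) = d*y/2 (P(y, d) = ((0 + y)*d)/2 = (y*d)/2 = (d*y)/2 = d*y/2)
Z(I) = 1/4 (Z(I) = (1/2)*(-4)*(-1/8) = 1/4)
Z(10)*(-138 - 8*6) = (-138 - 8*6)/4 = (-138 - 48)/4 = (1/4)*(-186) = -93/2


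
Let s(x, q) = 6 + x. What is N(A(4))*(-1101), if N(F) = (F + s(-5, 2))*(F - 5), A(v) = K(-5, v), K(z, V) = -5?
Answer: -44040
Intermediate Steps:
A(v) = -5
N(F) = (1 + F)*(-5 + F) (N(F) = (F + (6 - 5))*(F - 5) = (F + 1)*(-5 + F) = (1 + F)*(-5 + F))
N(A(4))*(-1101) = (-5 + (-5)**2 - 4*(-5))*(-1101) = (-5 + 25 + 20)*(-1101) = 40*(-1101) = -44040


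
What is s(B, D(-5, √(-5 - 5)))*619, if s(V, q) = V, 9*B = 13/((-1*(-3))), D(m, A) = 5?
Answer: 8047/27 ≈ 298.04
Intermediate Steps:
B = 13/27 (B = (13/((-1*(-3))))/9 = (13/3)/9 = (13*(⅓))/9 = (⅑)*(13/3) = 13/27 ≈ 0.48148)
s(B, D(-5, √(-5 - 5)))*619 = (13/27)*619 = 8047/27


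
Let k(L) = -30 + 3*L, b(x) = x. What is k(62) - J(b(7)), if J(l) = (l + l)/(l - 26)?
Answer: 2978/19 ≈ 156.74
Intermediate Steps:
J(l) = 2*l/(-26 + l) (J(l) = (2*l)/(-26 + l) = 2*l/(-26 + l))
k(62) - J(b(7)) = (-30 + 3*62) - 2*7/(-26 + 7) = (-30 + 186) - 2*7/(-19) = 156 - 2*7*(-1)/19 = 156 - 1*(-14/19) = 156 + 14/19 = 2978/19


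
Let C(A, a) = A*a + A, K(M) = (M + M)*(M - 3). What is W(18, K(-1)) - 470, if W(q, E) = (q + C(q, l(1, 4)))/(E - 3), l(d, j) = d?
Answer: -2296/5 ≈ -459.20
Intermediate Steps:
K(M) = 2*M*(-3 + M) (K(M) = (2*M)*(-3 + M) = 2*M*(-3 + M))
C(A, a) = A + A*a
W(q, E) = 3*q/(-3 + E) (W(q, E) = (q + q*(1 + 1))/(E - 3) = (q + q*2)/(-3 + E) = (q + 2*q)/(-3 + E) = (3*q)/(-3 + E) = 3*q/(-3 + E))
W(18, K(-1)) - 470 = 3*18/(-3 + 2*(-1)*(-3 - 1)) - 470 = 3*18/(-3 + 2*(-1)*(-4)) - 470 = 3*18/(-3 + 8) - 470 = 3*18/5 - 470 = 3*18*(⅕) - 470 = 54/5 - 470 = -2296/5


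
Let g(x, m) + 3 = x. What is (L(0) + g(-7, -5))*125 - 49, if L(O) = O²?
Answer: -1299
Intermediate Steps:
g(x, m) = -3 + x
(L(0) + g(-7, -5))*125 - 49 = (0² + (-3 - 7))*125 - 49 = (0 - 10)*125 - 49 = -10*125 - 49 = -1250 - 49 = -1299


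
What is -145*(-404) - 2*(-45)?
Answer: 58670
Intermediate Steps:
-145*(-404) - 2*(-45) = 58580 + 90 = 58670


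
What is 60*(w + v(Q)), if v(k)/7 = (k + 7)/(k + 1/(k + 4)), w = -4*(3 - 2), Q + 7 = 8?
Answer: 2560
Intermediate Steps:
Q = 1 (Q = -7 + 8 = 1)
w = -4 (w = -4*1 = -4)
v(k) = 7*(7 + k)/(k + 1/(4 + k)) (v(k) = 7*((k + 7)/(k + 1/(k + 4))) = 7*((7 + k)/(k + 1/(4 + k))) = 7*(7 + k)/(k + 1/(4 + k)))
60*(w + v(Q)) = 60*(-4 + 7*(28 + 1² + 11*1)/(1 + 1² + 4*1)) = 60*(-4 + 7*(28 + 1 + 11)/(1 + 1 + 4)) = 60*(-4 + 7*40/6) = 60*(-4 + 7*(⅙)*40) = 60*(-4 + 140/3) = 60*(128/3) = 2560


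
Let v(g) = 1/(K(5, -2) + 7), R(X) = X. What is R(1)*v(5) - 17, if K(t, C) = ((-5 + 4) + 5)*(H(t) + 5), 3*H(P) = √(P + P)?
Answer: -108574/6401 - 12*√10/6401 ≈ -16.968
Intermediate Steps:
H(P) = √2*√P/3 (H(P) = √(P + P)/3 = √(2*P)/3 = (√2*√P)/3 = √2*√P/3)
K(t, C) = 20 + 4*√2*√t/3 (K(t, C) = ((-5 + 4) + 5)*(√2*√t/3 + 5) = (-1 + 5)*(5 + √2*√t/3) = 4*(5 + √2*√t/3) = 20 + 4*√2*√t/3)
v(g) = 1/(27 + 4*√10/3) (v(g) = 1/((20 + 4*√2*√5/3) + 7) = 1/((20 + 4*√10/3) + 7) = 1/(27 + 4*√10/3))
R(1)*v(5) - 17 = 1*(243/6401 - 12*√10/6401) - 17 = (243/6401 - 12*√10/6401) - 17 = -108574/6401 - 12*√10/6401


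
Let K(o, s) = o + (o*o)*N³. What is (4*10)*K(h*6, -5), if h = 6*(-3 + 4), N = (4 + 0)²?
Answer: 212338080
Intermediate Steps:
N = 16 (N = 4² = 16)
h = 6 (h = 6*1 = 6)
K(o, s) = o + 4096*o² (K(o, s) = o + (o*o)*16³ = o + o²*4096 = o + 4096*o²)
(4*10)*K(h*6, -5) = (4*10)*((6*6)*(1 + 4096*(6*6))) = 40*(36*(1 + 4096*36)) = 40*(36*(1 + 147456)) = 40*(36*147457) = 40*5308452 = 212338080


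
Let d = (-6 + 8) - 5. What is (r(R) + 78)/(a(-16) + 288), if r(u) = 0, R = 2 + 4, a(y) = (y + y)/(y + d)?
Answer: 741/2752 ≈ 0.26926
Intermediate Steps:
d = -3 (d = 2 - 5 = -3)
a(y) = 2*y/(-3 + y) (a(y) = (y + y)/(y - 3) = (2*y)/(-3 + y) = 2*y/(-3 + y))
R = 6
(r(R) + 78)/(a(-16) + 288) = (0 + 78)/(2*(-16)/(-3 - 16) + 288) = 78/(2*(-16)/(-19) + 288) = 78/(2*(-16)*(-1/19) + 288) = 78/(32/19 + 288) = 78/(5504/19) = 78*(19/5504) = 741/2752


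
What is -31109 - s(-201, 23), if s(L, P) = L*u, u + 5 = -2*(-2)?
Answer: -31310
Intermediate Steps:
u = -1 (u = -5 - 2*(-2) = -5 + 4 = -1)
s(L, P) = -L (s(L, P) = L*(-1) = -L)
-31109 - s(-201, 23) = -31109 - (-1)*(-201) = -31109 - 1*201 = -31109 - 201 = -31310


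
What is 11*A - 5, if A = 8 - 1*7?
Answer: 6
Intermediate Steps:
A = 1 (A = 8 - 7 = 1)
11*A - 5 = 11*1 - 5 = 11 - 5 = 6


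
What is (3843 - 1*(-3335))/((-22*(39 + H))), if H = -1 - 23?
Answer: -3589/165 ≈ -21.752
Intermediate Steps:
H = -24
(3843 - 1*(-3335))/((-22*(39 + H))) = (3843 - 1*(-3335))/((-22*(39 - 24))) = (3843 + 3335)/((-22*15)) = 7178/(-330) = 7178*(-1/330) = -3589/165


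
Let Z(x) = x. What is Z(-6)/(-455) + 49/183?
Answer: 23393/83265 ≈ 0.28095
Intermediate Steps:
Z(-6)/(-455) + 49/183 = -6/(-455) + 49/183 = -6*(-1/455) + 49*(1/183) = 6/455 + 49/183 = 23393/83265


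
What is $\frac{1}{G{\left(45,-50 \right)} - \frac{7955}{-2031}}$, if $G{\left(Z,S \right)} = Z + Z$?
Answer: $\frac{2031}{190745} \approx 0.010648$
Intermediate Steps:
$G{\left(Z,S \right)} = 2 Z$
$\frac{1}{G{\left(45,-50 \right)} - \frac{7955}{-2031}} = \frac{1}{2 \cdot 45 - \frac{7955}{-2031}} = \frac{1}{90 - - \frac{7955}{2031}} = \frac{1}{90 + \frac{7955}{2031}} = \frac{1}{\frac{190745}{2031}} = \frac{2031}{190745}$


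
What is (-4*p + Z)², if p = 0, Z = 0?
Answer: 0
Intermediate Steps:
(-4*p + Z)² = (-4*0 + 0)² = (0 + 0)² = 0² = 0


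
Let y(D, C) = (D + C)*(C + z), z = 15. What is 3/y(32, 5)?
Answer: 3/740 ≈ 0.0040541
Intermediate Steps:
y(D, C) = (15 + C)*(C + D) (y(D, C) = (D + C)*(C + 15) = (C + D)*(15 + C) = (15 + C)*(C + D))
3/y(32, 5) = 3/(5² + 15*5 + 15*32 + 5*32) = 3/(25 + 75 + 480 + 160) = 3/740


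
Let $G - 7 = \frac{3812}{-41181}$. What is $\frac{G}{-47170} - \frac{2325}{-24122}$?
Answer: $\frac{32210492441}{334694088771} \approx 0.096239$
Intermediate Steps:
$G = \frac{284455}{41181}$ ($G = 7 + \frac{3812}{-41181} = 7 + 3812 \left(- \frac{1}{41181}\right) = 7 - \frac{3812}{41181} = \frac{284455}{41181} \approx 6.9074$)
$\frac{G}{-47170} - \frac{2325}{-24122} = \frac{284455}{41181 \left(-47170\right)} - \frac{2325}{-24122} = \frac{284455}{41181} \left(- \frac{1}{47170}\right) - - \frac{2325}{24122} = - \frac{56891}{388501554} + \frac{2325}{24122} = \frac{32210492441}{334694088771}$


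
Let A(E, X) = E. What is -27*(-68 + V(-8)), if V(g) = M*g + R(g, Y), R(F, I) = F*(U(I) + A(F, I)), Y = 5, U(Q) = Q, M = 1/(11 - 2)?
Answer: 1212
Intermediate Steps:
M = 1/9 ≈ 0.11111
R(F, I) = F*(F + I) (R(F, I) = F*(I + F) = F*(F + I))
V(g) = g/9 + g*(5 + g) (V(g) = g/9 + g*(g + 5) = g/9 + g*(5 + g))
-27*(-68 + V(-8)) = -27*(-68 + (1/9)*(-8)*(46 + 9*(-8))) = -27*(-68 + (1/9)*(-8)*(46 - 72)) = -27*(-68 + (1/9)*(-8)*(-26)) = -27*(-68 + 208/9) = -27*(-404/9) = 1212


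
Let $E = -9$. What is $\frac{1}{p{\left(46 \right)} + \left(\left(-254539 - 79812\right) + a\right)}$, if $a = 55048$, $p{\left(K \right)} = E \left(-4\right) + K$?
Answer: $- \frac{1}{279221} \approx -3.5814 \cdot 10^{-6}$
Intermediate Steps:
$p{\left(K \right)} = 36 + K$ ($p{\left(K \right)} = \left(-9\right) \left(-4\right) + K = 36 + K$)
$\frac{1}{p{\left(46 \right)} + \left(\left(-254539 - 79812\right) + a\right)} = \frac{1}{\left(36 + 46\right) + \left(\left(-254539 - 79812\right) + 55048\right)} = \frac{1}{82 + \left(\left(-254539 - 79812\right) + 55048\right)} = \frac{1}{82 + \left(-334351 + 55048\right)} = \frac{1}{82 - 279303} = \frac{1}{-279221} = - \frac{1}{279221}$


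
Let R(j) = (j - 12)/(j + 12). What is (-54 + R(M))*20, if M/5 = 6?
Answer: -7500/7 ≈ -1071.4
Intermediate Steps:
M = 30 (M = 5*6 = 30)
R(j) = (-12 + j)/(12 + j)
(-54 + R(M))*20 = (-54 + (-12 + 30)/(12 + 30))*20 = (-54 + 18/42)*20 = (-54 + (1/42)*18)*20 = (-54 + 3/7)*20 = -375/7*20 = -7500/7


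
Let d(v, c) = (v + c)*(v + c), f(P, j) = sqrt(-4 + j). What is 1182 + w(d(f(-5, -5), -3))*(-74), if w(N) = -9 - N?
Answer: 1848 - 1332*I ≈ 1848.0 - 1332.0*I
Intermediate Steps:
d(v, c) = (c + v)**2 (d(v, c) = (c + v)*(c + v) = (c + v)**2)
1182 + w(d(f(-5, -5), -3))*(-74) = 1182 + (-9 - (-3 + sqrt(-4 - 5))**2)*(-74) = 1182 + (-9 - (-3 + sqrt(-9))**2)*(-74) = 1182 + (-9 - (-3 + 3*I)**2)*(-74) = 1182 + (666 + 74*(-3 + 3*I)**2) = 1848 + 74*(-3 + 3*I)**2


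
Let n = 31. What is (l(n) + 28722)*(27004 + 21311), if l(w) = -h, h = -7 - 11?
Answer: 1388573100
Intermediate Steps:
h = -18
l(w) = 18 (l(w) = -1*(-18) = 18)
(l(n) + 28722)*(27004 + 21311) = (18 + 28722)*(27004 + 21311) = 28740*48315 = 1388573100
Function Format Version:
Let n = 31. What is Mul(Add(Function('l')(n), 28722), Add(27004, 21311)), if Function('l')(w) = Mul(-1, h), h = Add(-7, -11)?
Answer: 1388573100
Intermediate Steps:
h = -18
Function('l')(w) = 18 (Function('l')(w) = Mul(-1, -18) = 18)
Mul(Add(Function('l')(n), 28722), Add(27004, 21311)) = Mul(Add(18, 28722), Add(27004, 21311)) = Mul(28740, 48315) = 1388573100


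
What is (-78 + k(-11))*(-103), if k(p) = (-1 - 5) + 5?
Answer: 8137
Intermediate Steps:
k(p) = -1 (k(p) = -6 + 5 = -1)
(-78 + k(-11))*(-103) = (-78 - 1)*(-103) = -79*(-103) = 8137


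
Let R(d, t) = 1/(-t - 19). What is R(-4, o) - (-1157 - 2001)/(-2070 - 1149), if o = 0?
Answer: -63221/61161 ≈ -1.0337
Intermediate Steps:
R(d, t) = 1/(-19 - t)
R(-4, o) - (-1157 - 2001)/(-2070 - 1149) = -1/(19 + 0) - (-1157 - 2001)/(-2070 - 1149) = -1/19 - (-3158)/(-3219) = -1*1/19 - (-3158)*(-1)/3219 = -1/19 - 1*3158/3219 = -1/19 - 3158/3219 = -63221/61161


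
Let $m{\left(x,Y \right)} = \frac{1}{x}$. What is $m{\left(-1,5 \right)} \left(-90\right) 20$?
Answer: $1800$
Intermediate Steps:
$m{\left(-1,5 \right)} \left(-90\right) 20 = \frac{1}{-1} \left(-90\right) 20 = \left(-1\right) \left(-90\right) 20 = 90 \cdot 20 = 1800$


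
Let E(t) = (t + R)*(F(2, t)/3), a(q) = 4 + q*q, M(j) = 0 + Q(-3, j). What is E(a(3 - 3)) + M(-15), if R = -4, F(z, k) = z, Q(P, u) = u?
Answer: -15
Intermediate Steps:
M(j) = j (M(j) = 0 + j = j)
a(q) = 4 + q²
E(t) = -8/3 + 2*t/3 (E(t) = (t - 4)*(2/3) = (-4 + t)*(2*(⅓)) = (-4 + t)*(⅔) = -8/3 + 2*t/3)
E(a(3 - 3)) + M(-15) = (-8/3 + 2*(4 + (3 - 3)²)/3) - 15 = (-8/3 + 2*(4 + 0²)/3) - 15 = (-8/3 + 2*(4 + 0)/3) - 15 = (-8/3 + (⅔)*4) - 15 = (-8/3 + 8/3) - 15 = 0 - 15 = -15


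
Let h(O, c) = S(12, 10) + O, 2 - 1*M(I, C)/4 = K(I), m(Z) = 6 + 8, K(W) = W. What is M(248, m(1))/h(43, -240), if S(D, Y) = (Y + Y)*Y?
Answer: -328/81 ≈ -4.0494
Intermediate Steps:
S(D, Y) = 2*Y² (S(D, Y) = (2*Y)*Y = 2*Y²)
m(Z) = 14
M(I, C) = 8 - 4*I
h(O, c) = 200 + O (h(O, c) = 2*10² + O = 2*100 + O = 200 + O)
M(248, m(1))/h(43, -240) = (8 - 4*248)/(200 + 43) = (8 - 992)/243 = -984*1/243 = -328/81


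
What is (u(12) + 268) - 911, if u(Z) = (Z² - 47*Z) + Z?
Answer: -1051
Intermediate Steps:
u(Z) = Z² - 46*Z
(u(12) + 268) - 911 = (12*(-46 + 12) + 268) - 911 = (12*(-34) + 268) - 911 = (-408 + 268) - 911 = -140 - 911 = -1051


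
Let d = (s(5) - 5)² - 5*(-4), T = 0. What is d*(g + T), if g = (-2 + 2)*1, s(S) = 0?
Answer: 0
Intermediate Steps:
g = 0 (g = 0*1 = 0)
d = 45 (d = (0 - 5)² - 5*(-4) = (-5)² + 20 = 25 + 20 = 45)
d*(g + T) = 45*(0 + 0) = 45*0 = 0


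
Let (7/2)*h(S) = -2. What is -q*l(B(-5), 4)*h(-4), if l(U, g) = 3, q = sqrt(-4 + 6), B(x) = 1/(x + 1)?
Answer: 12*sqrt(2)/7 ≈ 2.4244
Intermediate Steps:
B(x) = 1/(1 + x)
q = sqrt(2) ≈ 1.4142
h(S) = -4/7 (h(S) = (2/7)*(-2) = -4/7)
-q*l(B(-5), 4)*h(-4) = -sqrt(2)*3*(-4)/7 = -3*sqrt(2)*(-4)/7 = -(-12)*sqrt(2)/7 = 12*sqrt(2)/7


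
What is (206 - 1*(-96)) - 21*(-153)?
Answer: 3515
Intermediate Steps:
(206 - 1*(-96)) - 21*(-153) = (206 + 96) + 3213 = 302 + 3213 = 3515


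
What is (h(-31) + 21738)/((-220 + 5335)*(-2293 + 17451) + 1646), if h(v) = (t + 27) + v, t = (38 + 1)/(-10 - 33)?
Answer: 934523/3333997088 ≈ 0.00028030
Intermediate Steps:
t = -39/43 (t = 39/(-43) = 39*(-1/43) = -39/43 ≈ -0.90698)
h(v) = 1122/43 + v (h(v) = (-39/43 + 27) + v = 1122/43 + v)
(h(-31) + 21738)/((-220 + 5335)*(-2293 + 17451) + 1646) = ((1122/43 - 31) + 21738)/((-220 + 5335)*(-2293 + 17451) + 1646) = (-211/43 + 21738)/(5115*15158 + 1646) = 934523/(43*(77533170 + 1646)) = (934523/43)/77534816 = (934523/43)*(1/77534816) = 934523/3333997088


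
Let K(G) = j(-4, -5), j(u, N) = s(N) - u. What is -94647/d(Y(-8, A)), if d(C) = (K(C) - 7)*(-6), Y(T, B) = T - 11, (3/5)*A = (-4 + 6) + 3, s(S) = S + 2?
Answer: -31549/12 ≈ -2629.1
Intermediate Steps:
s(S) = 2 + S
A = 25/3 (A = 5*((-4 + 6) + 3)/3 = 5*(2 + 3)/3 = (5/3)*5 = 25/3 ≈ 8.3333)
j(u, N) = 2 + N - u (j(u, N) = (2 + N) - u = 2 + N - u)
K(G) = 1 (K(G) = 2 - 5 - 1*(-4) = 2 - 5 + 4 = 1)
Y(T, B) = -11 + T
d(C) = 36 (d(C) = (1 - 7)*(-6) = -6*(-6) = 36)
-94647/d(Y(-8, A)) = -94647/36 = -94647*1/36 = -31549/12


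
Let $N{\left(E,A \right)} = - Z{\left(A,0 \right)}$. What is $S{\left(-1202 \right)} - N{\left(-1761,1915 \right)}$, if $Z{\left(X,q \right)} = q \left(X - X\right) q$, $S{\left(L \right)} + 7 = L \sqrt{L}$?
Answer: $-7 - 1202 i \sqrt{1202} \approx -7.0 - 41673.0 i$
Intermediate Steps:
$S{\left(L \right)} = -7 + L^{\frac{3}{2}}$ ($S{\left(L \right)} = -7 + L \sqrt{L} = -7 + L^{\frac{3}{2}}$)
$Z{\left(X,q \right)} = 0$ ($Z{\left(X,q \right)} = q 0 q = 0 q = 0$)
$N{\left(E,A \right)} = 0$ ($N{\left(E,A \right)} = \left(-1\right) 0 = 0$)
$S{\left(-1202 \right)} - N{\left(-1761,1915 \right)} = \left(-7 + \left(-1202\right)^{\frac{3}{2}}\right) - 0 = \left(-7 - 1202 i \sqrt{1202}\right) + 0 = -7 - 1202 i \sqrt{1202}$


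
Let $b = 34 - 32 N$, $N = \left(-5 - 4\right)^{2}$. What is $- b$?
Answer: $2558$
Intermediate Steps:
$N = 81$ ($N = \left(-9\right)^{2} = 81$)
$b = -2558$ ($b = 34 - 2592 = -2558$)
$- b = \left(-1\right) \left(-2558\right) = 2558$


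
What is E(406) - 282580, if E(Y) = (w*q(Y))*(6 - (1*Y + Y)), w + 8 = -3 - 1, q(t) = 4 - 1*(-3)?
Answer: -214876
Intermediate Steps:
q(t) = 7 (q(t) = 4 + 3 = 7)
w = -12 (w = -8 + (-3 - 1) = -8 - 4 = -12)
E(Y) = -504 + 168*Y (E(Y) = (-12*7)*(6 - (1*Y + Y)) = -84*(6 - (Y + Y)) = -84*(6 - 2*Y) = -504 + 168*Y)
E(406) - 282580 = (-504 + 168*406) - 282580 = (-504 + 68208) - 282580 = 67704 - 282580 = -214876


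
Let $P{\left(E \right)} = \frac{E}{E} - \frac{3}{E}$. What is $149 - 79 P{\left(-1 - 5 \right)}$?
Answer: $\frac{61}{2} \approx 30.5$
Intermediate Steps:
$P{\left(E \right)} = 1 - \frac{3}{E}$
$149 - 79 P{\left(-1 - 5 \right)} = 149 - 79 \frac{-3 - 6}{-1 - 5} = 149 - 79 \frac{-3 - 6}{-6} = 149 - 79 \left(\left(- \frac{1}{6}\right) \left(-9\right)\right) = 149 - \frac{237}{2} = \frac{61}{2}$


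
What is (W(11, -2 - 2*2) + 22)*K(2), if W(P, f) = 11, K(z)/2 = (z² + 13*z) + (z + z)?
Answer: 2244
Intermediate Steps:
K(z) = 2*z² + 30*z (K(z) = 2*((z² + 13*z) + (z + z)) = 2*((z² + 13*z) + 2*z) = 2*(z² + 15*z) = 2*z² + 30*z)
(W(11, -2 - 2*2) + 22)*K(2) = (11 + 22)*(2*2*(15 + 2)) = 33*(2*2*17) = 33*68 = 2244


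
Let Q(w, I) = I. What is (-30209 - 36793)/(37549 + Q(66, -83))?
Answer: -2577/1441 ≈ -1.7883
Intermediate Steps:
(-30209 - 36793)/(37549 + Q(66, -83)) = (-30209 - 36793)/(37549 - 83) = -67002/37466 = -67002*1/37466 = -2577/1441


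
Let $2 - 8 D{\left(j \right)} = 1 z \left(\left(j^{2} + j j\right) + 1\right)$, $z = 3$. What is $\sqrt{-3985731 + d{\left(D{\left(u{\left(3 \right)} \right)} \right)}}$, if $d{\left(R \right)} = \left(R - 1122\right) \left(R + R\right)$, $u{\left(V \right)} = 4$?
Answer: $\frac{i \sqrt{253326622}}{8} \approx 1989.5 i$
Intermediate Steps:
$D{\left(j \right)} = - \frac{1}{8} - \frac{3 j^{2}}{4}$ ($D{\left(j \right)} = \frac{1}{4} - \frac{1 \cdot 3 \left(\left(j^{2} + j j\right) + 1\right)}{8} = \frac{1}{4} - \frac{3 \left(\left(j^{2} + j^{2}\right) + 1\right)}{8} = \frac{1}{4} - \frac{3 \left(2 j^{2} + 1\right)}{8} = \frac{1}{4} - \frac{3 \left(1 + 2 j^{2}\right)}{8} = \frac{1}{4} - \frac{3 + 6 j^{2}}{8} = \frac{1}{4} - \left(\frac{3}{8} + \frac{3 j^{2}}{4}\right) = - \frac{1}{8} - \frac{3 j^{2}}{4}$)
$d{\left(R \right)} = 2 R \left(-1122 + R\right)$ ($d{\left(R \right)} = \left(-1122 + R\right) 2 R = 2 R \left(-1122 + R\right)$)
$\sqrt{-3985731 + d{\left(D{\left(u{\left(3 \right)} \right)} \right)}} = \sqrt{-3985731 + 2 \left(- \frac{1}{8} - \frac{3 \cdot 4^{2}}{4}\right) \left(-1122 - \left(\frac{1}{8} + \frac{3 \cdot 4^{2}}{4}\right)\right)} = \sqrt{-3985731 + 2 \left(- \frac{1}{8} - 12\right) \left(-1122 - \frac{97}{8}\right)} = \sqrt{-3985731 + 2 \left(- \frac{97}{8}\right) \left(-1122 - \frac{97}{8}\right)} = \sqrt{-3985731 + 2 \left(- \frac{97}{8}\right) \left(- \frac{9073}{8}\right)} = \sqrt{-3985731 + \frac{880081}{32}} = \sqrt{- \frac{126663311}{32}} = \frac{i \sqrt{253326622}}{8}$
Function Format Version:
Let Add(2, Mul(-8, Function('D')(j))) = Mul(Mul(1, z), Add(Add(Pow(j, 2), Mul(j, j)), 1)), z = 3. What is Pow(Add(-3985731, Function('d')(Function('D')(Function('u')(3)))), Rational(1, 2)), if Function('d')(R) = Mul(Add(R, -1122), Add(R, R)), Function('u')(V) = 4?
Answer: Mul(Rational(1, 8), I, Pow(253326622, Rational(1, 2))) ≈ Mul(1989.5, I)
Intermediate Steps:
Function('D')(j) = Add(Rational(-1, 8), Mul(Rational(-3, 4), Pow(j, 2))) (Function('D')(j) = Add(Rational(1, 4), Mul(Rational(-1, 8), Mul(Mul(1, 3), Add(Add(Pow(j, 2), Mul(j, j)), 1)))) = Add(Rational(1, 4), Mul(Rational(-1, 8), Mul(3, Add(Add(Pow(j, 2), Pow(j, 2)), 1)))) = Add(Rational(1, 4), Mul(Rational(-1, 8), Mul(3, Add(Mul(2, Pow(j, 2)), 1)))) = Add(Rational(1, 4), Mul(Rational(-1, 8), Mul(3, Add(1, Mul(2, Pow(j, 2)))))) = Add(Rational(1, 4), Mul(Rational(-1, 8), Add(3, Mul(6, Pow(j, 2))))) = Add(Rational(1, 4), Add(Rational(-3, 8), Mul(Rational(-3, 4), Pow(j, 2)))) = Add(Rational(-1, 8), Mul(Rational(-3, 4), Pow(j, 2))))
Function('d')(R) = Mul(2, R, Add(-1122, R)) (Function('d')(R) = Mul(Add(-1122, R), Mul(2, R)) = Mul(2, R, Add(-1122, R)))
Pow(Add(-3985731, Function('d')(Function('D')(Function('u')(3)))), Rational(1, 2)) = Pow(Add(-3985731, Mul(2, Add(Rational(-1, 8), Mul(Rational(-3, 4), Pow(4, 2))), Add(-1122, Add(Rational(-1, 8), Mul(Rational(-3, 4), Pow(4, 2)))))), Rational(1, 2)) = Pow(Add(-3985731, Mul(2, Add(Rational(-1, 8), Mul(Rational(-3, 4), 16)), Add(-1122, Add(Rational(-1, 8), Mul(Rational(-3, 4), 16))))), Rational(1, 2)) = Pow(Add(-3985731, Mul(2, Add(Rational(-1, 8), -12), Add(-1122, Add(Rational(-1, 8), -12)))), Rational(1, 2)) = Pow(Add(-3985731, Mul(2, Rational(-97, 8), Add(-1122, Rational(-97, 8)))), Rational(1, 2)) = Pow(Add(-3985731, Mul(2, Rational(-97, 8), Rational(-9073, 8))), Rational(1, 2)) = Pow(Add(-3985731, Rational(880081, 32)), Rational(1, 2)) = Pow(Rational(-126663311, 32), Rational(1, 2)) = Mul(Rational(1, 8), I, Pow(253326622, Rational(1, 2)))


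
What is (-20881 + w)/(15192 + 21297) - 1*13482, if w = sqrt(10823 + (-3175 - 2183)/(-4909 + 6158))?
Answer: -491965579/36489 + sqrt(16877198681)/45574761 ≈ -13483.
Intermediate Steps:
w = sqrt(16877198681)/1249 (w = sqrt(10823 - 5358/1249) = sqrt(13512569/1249) = sqrt(16877198681)/1249 ≈ 104.01)
(-20881 + w)/(15192 + 21297) - 1*13482 = (-20881 + sqrt(16877198681)/1249)/(15192 + 21297) - 1*13482 = (-20881 + sqrt(16877198681)/1249)/36489 - 13482 = (-20881 + sqrt(16877198681)/1249)*(1/36489) - 13482 = (-20881/36489 + sqrt(16877198681)/45574761) - 13482 = -491965579/36489 + sqrt(16877198681)/45574761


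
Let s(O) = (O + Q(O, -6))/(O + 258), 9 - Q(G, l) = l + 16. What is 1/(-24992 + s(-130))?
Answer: -128/3199107 ≈ -4.0011e-5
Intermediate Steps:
Q(G, l) = -7 - l (Q(G, l) = 9 - (l + 16) = 9 - (16 + l) = 9 + (-16 - l) = -7 - l)
s(O) = (-1 + O)/(258 + O) (s(O) = (O + (-7 - 1*(-6)))/(O + 258) = (O + (-7 + 6))/(258 + O) = (O - 1)/(258 + O) = (-1 + O)/(258 + O))
1/(-24992 + s(-130)) = 1/(-24992 + (-1 - 130)/(258 - 130)) = 1/(-24992 - 131/128) = 1/(-3199107/128) = -128/3199107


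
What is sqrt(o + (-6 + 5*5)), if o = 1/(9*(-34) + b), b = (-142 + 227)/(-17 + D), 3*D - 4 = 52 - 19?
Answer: 23*sqrt(739857)/4539 ≈ 4.3585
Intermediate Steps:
D = 37/3 (D = 4/3 + (52 - 19)/3 = 4/3 + (1/3)*33 = 4/3 + 11 = 37/3 ≈ 12.333)
b = -255/14 (b = (-142 + 227)/(-17 + 37/3) = 85/(-14/3) = 85*(-3/14) = -255/14 ≈ -18.214)
o = -14/4539 (o = 1/(9*(-34) - 255/14) = 1/(-306 - 255/14) = 1/(-4539/14) = -14/4539 ≈ -0.0030844)
sqrt(o + (-6 + 5*5)) = sqrt(-14/4539 + (-6 + 5*5)) = sqrt(-14/4539 + (-6 + 25)) = sqrt(-14/4539 + 19) = sqrt(86227/4539) = 23*sqrt(739857)/4539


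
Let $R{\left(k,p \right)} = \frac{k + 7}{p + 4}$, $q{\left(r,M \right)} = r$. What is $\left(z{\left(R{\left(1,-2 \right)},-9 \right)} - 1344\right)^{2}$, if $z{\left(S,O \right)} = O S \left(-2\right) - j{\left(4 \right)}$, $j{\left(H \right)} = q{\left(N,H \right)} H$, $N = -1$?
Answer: $1607824$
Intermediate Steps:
$R{\left(k,p \right)} = \frac{7 + k}{4 + p}$
$j{\left(H \right)} = - H$
$z{\left(S,O \right)} = 4 - 2 O S$ ($z{\left(S,O \right)} = O S \left(-2\right) - \left(-1\right) 4 = - 2 O S - -4 = - 2 O S + 4 = 4 - 2 O S$)
$\left(z{\left(R{\left(1,-2 \right)},-9 \right)} - 1344\right)^{2} = \left(\left(4 - - 18 \frac{7 + 1}{4 - 2}\right) - 1344\right)^{2} = \left(\left(4 - - 18 \cdot \frac{1}{2} \cdot 8\right) - 1344\right)^{2} = \left(\left(4 - \left(-18\right) 4\right) - 1344\right)^{2} = \left(\left(4 + 72\right) - 1344\right)^{2} = \left(76 - 1344\right)^{2} = \left(-1268\right)^{2} = 1607824$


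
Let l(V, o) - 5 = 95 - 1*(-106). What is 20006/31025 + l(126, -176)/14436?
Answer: 147598883/223938450 ≈ 0.65910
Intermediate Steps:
l(V, o) = 206 (l(V, o) = 5 + (95 - 1*(-106)) = 5 + (95 + 106) = 5 + 201 = 206)
20006/31025 + l(126, -176)/14436 = 20006/31025 + 206/14436 = 20006*(1/31025) + 206*(1/14436) = 20006/31025 + 103/7218 = 147598883/223938450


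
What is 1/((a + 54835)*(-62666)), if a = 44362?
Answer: -1/6216279202 ≈ -1.6087e-10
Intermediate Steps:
1/((a + 54835)*(-62666)) = 1/((44362 + 54835)*(-62666)) = -1/62666/99197 = (1/99197)*(-1/62666) = -1/6216279202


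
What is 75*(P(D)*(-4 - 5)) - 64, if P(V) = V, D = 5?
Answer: -3439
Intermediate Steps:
75*(P(D)*(-4 - 5)) - 64 = 75*(5*(-4 - 5)) - 64 = 75*(5*(-9)) - 64 = 75*(-45) - 64 = -3375 - 64 = -3439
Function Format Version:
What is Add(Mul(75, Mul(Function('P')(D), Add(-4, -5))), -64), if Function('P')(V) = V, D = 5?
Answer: -3439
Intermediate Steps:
Add(Mul(75, Mul(Function('P')(D), Add(-4, -5))), -64) = Add(Mul(75, Mul(5, Add(-4, -5))), -64) = Add(Mul(75, Mul(5, -9)), -64) = Add(Mul(75, -45), -64) = Add(-3375, -64) = -3439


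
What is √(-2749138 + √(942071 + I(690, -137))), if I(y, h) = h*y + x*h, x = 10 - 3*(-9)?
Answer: √(-2749138 + 6*√23402) ≈ 1657.8*I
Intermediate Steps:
x = 37 (x = 10 + 27 = 37)
I(y, h) = 37*h + h*y (I(y, h) = h*y + 37*h = 37*h + h*y)
√(-2749138 + √(942071 + I(690, -137))) = √(-2749138 + √(942071 - 137*(37 + 690))) = √(-2749138 + √(942071 - 137*727)) = √(-2749138 + √(942071 - 99599)) = √(-2749138 + √842472) = √(-2749138 + 6*√23402)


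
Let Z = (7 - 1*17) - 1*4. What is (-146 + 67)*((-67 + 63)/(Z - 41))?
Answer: -316/55 ≈ -5.7455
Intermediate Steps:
Z = -14 (Z = (7 - 17) - 4 = -10 - 4 = -14)
(-146 + 67)*((-67 + 63)/(Z - 41)) = (-146 + 67)*((-67 + 63)/(-14 - 41)) = -(-316)/(-55) = -(-316)*(-1)/55 = -79*4/55 = -316/55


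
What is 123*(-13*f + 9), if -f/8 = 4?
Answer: 52275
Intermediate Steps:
f = -32 (f = -8*4 = -32)
123*(-13*f + 9) = 123*(-13*(-32) + 9) = 123*(416 + 9) = 123*425 = 52275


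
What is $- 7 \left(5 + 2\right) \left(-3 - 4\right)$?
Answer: $343$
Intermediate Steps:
$- 7 \left(5 + 2\right) \left(-3 - 4\right) = - 7 \cdot 7 \left(-7\right) = \left(-7\right) \left(-49\right) = 343$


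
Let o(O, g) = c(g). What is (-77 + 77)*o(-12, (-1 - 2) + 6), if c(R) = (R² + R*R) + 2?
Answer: 0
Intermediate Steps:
c(R) = 2 + 2*R² (c(R) = (R² + R²) + 2 = 2*R² + 2 = 2 + 2*R²)
o(O, g) = 2 + 2*g²
(-77 + 77)*o(-12, (-1 - 2) + 6) = (-77 + 77)*(2 + 2*((-1 - 2) + 6)²) = 0*(2 + 2*(-3 + 6)²) = 0*(2 + 2*3²) = 0*(2 + 2*9) = 0*(2 + 18) = 0*20 = 0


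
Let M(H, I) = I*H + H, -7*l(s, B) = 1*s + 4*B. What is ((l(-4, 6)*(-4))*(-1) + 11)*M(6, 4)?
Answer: -90/7 ≈ -12.857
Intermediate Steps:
l(s, B) = -4*B/7 - s/7 (l(s, B) = -(1*s + 4*B)/7 = -(s + 4*B)/7 = -4*B/7 - s/7)
M(H, I) = H + H*I (M(H, I) = H*I + H = H + H*I)
((l(-4, 6)*(-4))*(-1) + 11)*M(6, 4) = (((-4/7*6 - ⅐*(-4))*(-4))*(-1) + 11)*(6*(1 + 4)) = (((-24/7 + 4/7)*(-4))*(-1) + 11)*(6*5) = (-20/7*(-4)*(-1) + 11)*30 = ((80/7)*(-1) + 11)*30 = (-80/7 + 11)*30 = -3/7*30 = -90/7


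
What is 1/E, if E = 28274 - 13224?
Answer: 1/15050 ≈ 6.6445e-5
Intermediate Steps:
E = 15050
1/E = 1/15050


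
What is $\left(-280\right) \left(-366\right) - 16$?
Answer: $102464$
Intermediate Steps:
$\left(-280\right) \left(-366\right) - 16 = 102480 - 16 = 102464$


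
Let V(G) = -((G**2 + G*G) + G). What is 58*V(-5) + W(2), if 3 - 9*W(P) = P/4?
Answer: -46975/18 ≈ -2609.7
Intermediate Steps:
W(P) = 1/3 - P/36 (W(P) = 1/3 - P/(9*4) = 1/3 - P/36)
V(G) = -G - 2*G**2 (V(G) = -((G**2 + G**2) + G) = -(2*G**2 + G) = -(G + 2*G**2) = -G - 2*G**2)
58*V(-5) + W(2) = 58*(-1*(-5)*(1 + 2*(-5))) + (1/3 - 1/36*2) = 58*(-1*(-5)*(1 - 10)) + (1/3 - 1/18) = 58*(-1*(-5)*(-9)) + 5/18 = 58*(-45) + 5/18 = -2610 + 5/18 = -46975/18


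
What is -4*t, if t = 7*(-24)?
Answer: 672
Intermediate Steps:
t = -168
-4*t = -4*(-168) = 672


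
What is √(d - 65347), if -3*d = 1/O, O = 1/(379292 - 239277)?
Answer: 2*I*√252042/3 ≈ 334.69*I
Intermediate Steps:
O = 1/140015 ≈ 7.1421e-6
d = -140015/3 (d = -1/(3*1/140015) = -⅓*140015 = -140015/3 ≈ -46672.)
√(d - 65347) = √(-140015/3 - 65347) = √(-336056/3) = 2*I*√252042/3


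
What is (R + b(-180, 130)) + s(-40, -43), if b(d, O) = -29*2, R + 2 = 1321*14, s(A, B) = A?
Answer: 18394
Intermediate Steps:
R = 18492 (R = -2 + 1321*14 = -2 + 18494 = 18492)
b(d, O) = -58
(R + b(-180, 130)) + s(-40, -43) = (18492 - 58) - 40 = 18434 - 40 = 18394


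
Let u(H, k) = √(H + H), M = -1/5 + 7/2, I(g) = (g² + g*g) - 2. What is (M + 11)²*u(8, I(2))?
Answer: 20449/25 ≈ 817.96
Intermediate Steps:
I(g) = -2 + 2*g² (I(g) = (g² + g²) - 2 = 2*g² - 2 = -2 + 2*g²)
M = 33/10 (M = -1*⅕ + 7*(½) = -⅕ + 7/2 = 33/10 ≈ 3.3000)
u(H, k) = √2*√H (u(H, k) = √(2*H) = √2*√H)
(M + 11)²*u(8, I(2)) = (33/10 + 11)²*(√2*√8) = (143/10)²*(√2*(2*√2)) = (20449/100)*4 = 20449/25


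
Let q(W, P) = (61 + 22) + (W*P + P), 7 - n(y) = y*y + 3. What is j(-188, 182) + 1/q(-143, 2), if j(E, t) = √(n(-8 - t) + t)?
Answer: -1/201 + I*√35914 ≈ -0.0049751 + 189.51*I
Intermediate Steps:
n(y) = 4 - y² (n(y) = 7 - (y*y + 3) = 7 - (y² + 3) = 7 - (3 + y²) = 7 + (-3 - y²) = 4 - y²)
j(E, t) = √(4 + t - (-8 - t)²) (j(E, t) = √((4 - (-8 - t)²) + t) = √(4 + t - (-8 - t)²))
q(W, P) = 83 + P + P*W (q(W, P) = 83 + (P*W + P) = 83 + (P + P*W) = 83 + P + P*W)
j(-188, 182) + 1/q(-143, 2) = √(4 + 182 - (8 + 182)²) + 1/(83 + 2 + 2*(-143)) = √(4 + 182 - 1*190²) + 1/(83 + 2 - 286) = √(4 + 182 - 1*36100) + 1/(-201) = √(4 + 182 - 36100) - 1/201 = √(-35914) - 1/201 = I*√35914 - 1/201 = -1/201 + I*√35914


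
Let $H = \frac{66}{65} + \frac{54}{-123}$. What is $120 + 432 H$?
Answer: $\frac{983352}{2665} \approx 368.99$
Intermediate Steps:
$H = \frac{1536}{2665}$ ($H = 66 \cdot \frac{1}{65} + 54 \left(- \frac{1}{123}\right) = \frac{66}{65} - \frac{18}{41} = \frac{1536}{2665} \approx 0.57636$)
$120 + 432 H = 120 + 432 \cdot \frac{1536}{2665} = 120 + \frac{663552}{2665} = \frac{983352}{2665}$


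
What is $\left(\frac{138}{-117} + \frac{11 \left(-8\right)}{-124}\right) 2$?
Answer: $- \frac{1136}{1209} \approx -0.93962$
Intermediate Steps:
$\left(\frac{138}{-117} + \frac{11 \left(-8\right)}{-124}\right) 2 = \left(138 \left(- \frac{1}{117}\right) - - \frac{22}{31}\right) 2 = \left(- \frac{46}{39} + \frac{22}{31}\right) 2 = \left(- \frac{568}{1209}\right) 2 = - \frac{1136}{1209}$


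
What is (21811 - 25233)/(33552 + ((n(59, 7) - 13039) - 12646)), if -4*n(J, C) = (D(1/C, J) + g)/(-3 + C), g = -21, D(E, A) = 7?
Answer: -27376/62943 ≈ -0.43493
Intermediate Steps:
n(J, C) = 7/(2*(-3 + C)) (n(J, C) = -(7 - 21)/(4*(-3 + C)) = -(-7)/(2*(-3 + C)) = 7/(2*(-3 + C)))
(21811 - 25233)/(33552 + ((n(59, 7) - 13039) - 12646)) = (21811 - 25233)/(33552 + ((7/(2*(-3 + 7)) - 13039) - 12646)) = -3422/(33552 + (((7/2)/4 - 13039) - 12646)) = -3422/(33552 + (((7/2)*(¼) - 13039) - 12646)) = -3422/(33552 + ((7/8 - 13039) - 12646)) = -3422/(33552 + (-104305/8 - 12646)) = -3422/(33552 - 205473/8) = -3422/62943/8 = -3422*8/62943 = -27376/62943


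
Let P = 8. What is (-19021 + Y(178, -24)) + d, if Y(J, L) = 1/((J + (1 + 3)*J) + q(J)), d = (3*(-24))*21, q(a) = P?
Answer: -18438633/898 ≈ -20533.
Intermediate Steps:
q(a) = 8
d = -1512 (d = -72*21 = -1512)
Y(J, L) = 1/(8 + 5*J) (Y(J, L) = 1/((J + (1 + 3)*J) + 8) = 1/((J + 4*J) + 8) = 1/(5*J + 8) = 1/(8 + 5*J))
(-19021 + Y(178, -24)) + d = (-19021 + 1/(8 + 5*178)) - 1512 = (-19021 + 1/(8 + 890)) - 1512 = (-19021 + 1/898) - 1512 = -17080857/898 - 1512 = -18438633/898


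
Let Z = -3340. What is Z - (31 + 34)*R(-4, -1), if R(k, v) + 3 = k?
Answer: -2885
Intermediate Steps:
R(k, v) = -3 + k
Z - (31 + 34)*R(-4, -1) = -3340 - (31 + 34)*(-3 - 4) = -3340 - 65*(-7) = -3340 - 1*(-455) = -3340 + 455 = -2885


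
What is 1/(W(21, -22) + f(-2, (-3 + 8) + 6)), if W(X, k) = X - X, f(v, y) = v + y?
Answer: ⅑ ≈ 0.11111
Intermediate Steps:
W(X, k) = 0
1/(W(21, -22) + f(-2, (-3 + 8) + 6)) = 1/(0 + (-2 + ((-3 + 8) + 6))) = 1/(0 + (-2 + (5 + 6))) = 1/(0 + (-2 + 11)) = 1/(0 + 9) = 1/9 = ⅑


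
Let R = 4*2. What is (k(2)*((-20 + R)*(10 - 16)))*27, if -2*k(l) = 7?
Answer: -6804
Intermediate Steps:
k(l) = -7/2 (k(l) = -1/2*7 = -7/2)
R = 8
(k(2)*((-20 + R)*(10 - 16)))*27 = -7*(-20 + 8)*(10 - 16)/2*27 = -(-42)*(-6)*27 = -7/2*72*27 = -252*27 = -6804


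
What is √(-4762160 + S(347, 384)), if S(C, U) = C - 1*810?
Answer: I*√4762623 ≈ 2182.3*I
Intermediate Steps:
S(C, U) = -810 + C (S(C, U) = C - 810 = -810 + C)
√(-4762160 + S(347, 384)) = √(-4762160 + (-810 + 347)) = √(-4762160 - 463) = √(-4762623) = I*√4762623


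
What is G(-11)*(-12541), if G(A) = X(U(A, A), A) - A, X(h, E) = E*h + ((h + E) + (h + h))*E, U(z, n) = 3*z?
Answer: -19864944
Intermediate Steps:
X(h, E) = E*h + E*(E + 3*h) (X(h, E) = E*h + ((E + h) + 2*h)*E = E*h + (E + 3*h)*E = E*h + E*(E + 3*h))
G(A) = -A + 13*A² (G(A) = A*(A + 4*(3*A)) - A = A*(A + 12*A) - A = A*(13*A) - A = 13*A² - A = -A + 13*A²)
G(-11)*(-12541) = -11*(-1 + 13*(-11))*(-12541) = -11*(-1 - 143)*(-12541) = -11*(-144)*(-12541) = 1584*(-12541) = -19864944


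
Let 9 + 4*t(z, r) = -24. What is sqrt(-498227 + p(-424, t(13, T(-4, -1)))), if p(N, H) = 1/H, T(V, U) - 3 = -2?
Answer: I*sqrt(542569335)/33 ≈ 705.85*I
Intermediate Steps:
T(V, U) = 1 (T(V, U) = 3 - 2 = 1)
t(z, r) = -33/4 (t(z, r) = -9/4 + (1/4)*(-24) = -9/4 - 6 = -33/4)
sqrt(-498227 + p(-424, t(13, T(-4, -1)))) = sqrt(-498227 + 1/(-33/4)) = sqrt(-498227 - 4/33) = sqrt(-16441495/33) = I*sqrt(542569335)/33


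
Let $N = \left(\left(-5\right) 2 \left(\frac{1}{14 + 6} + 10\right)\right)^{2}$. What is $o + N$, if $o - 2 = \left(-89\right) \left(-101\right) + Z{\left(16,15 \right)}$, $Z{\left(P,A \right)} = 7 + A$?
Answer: $\frac{76453}{4} \approx 19113.0$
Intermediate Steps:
$o = 9013$ ($o = 2 + \left(\left(-89\right) \left(-101\right) + \left(7 + 15\right)\right) = 2 + \left(8989 + 22\right) = 2 + 9011 = 9013$)
$N = \frac{40401}{4}$ ($N = \left(- 10 \left(\frac{1}{20} + 10\right)\right)^{2} = \left(\left(-10\right) \frac{201}{20}\right)^{2} = \left(- \frac{201}{2}\right)^{2} = \frac{40401}{4} \approx 10100.0$)
$o + N = 9013 + \frac{40401}{4} = \frac{76453}{4}$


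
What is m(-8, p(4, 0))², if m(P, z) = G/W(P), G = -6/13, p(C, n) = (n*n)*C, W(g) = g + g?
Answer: 9/10816 ≈ 0.00083210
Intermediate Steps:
W(g) = 2*g
p(C, n) = C*n² (p(C, n) = n²*C = C*n²)
G = -6/13 (G = -6*1/13 = -6/13 ≈ -0.46154)
m(P, z) = -3/(13*P) (m(P, z) = -6*1/(2*P)/13 = -3/(13*P))
m(-8, p(4, 0))² = (-3/13/(-8))² = (-3/13*(-⅛))² = (3/104)² = 9/10816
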